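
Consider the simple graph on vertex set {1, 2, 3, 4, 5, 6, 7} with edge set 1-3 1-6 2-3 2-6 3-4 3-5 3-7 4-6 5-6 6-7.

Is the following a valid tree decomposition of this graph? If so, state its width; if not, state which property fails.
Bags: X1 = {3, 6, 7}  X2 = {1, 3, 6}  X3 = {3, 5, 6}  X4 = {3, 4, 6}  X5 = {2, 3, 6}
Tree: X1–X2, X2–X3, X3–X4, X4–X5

Yes; width 2.

Vertex coverage: the bags together contain {1, 2, 3, 4, 5, 6, 7}, the full vertex set. Edge coverage: each edge of G has both endpoints in at least one bag. Running intersection: for every vertex, the bags containing it form a connected subtree. All three properties hold, so this is a valid tree decomposition of width max|bag| − 1 = 2, and hence tw(G) ≤ 2.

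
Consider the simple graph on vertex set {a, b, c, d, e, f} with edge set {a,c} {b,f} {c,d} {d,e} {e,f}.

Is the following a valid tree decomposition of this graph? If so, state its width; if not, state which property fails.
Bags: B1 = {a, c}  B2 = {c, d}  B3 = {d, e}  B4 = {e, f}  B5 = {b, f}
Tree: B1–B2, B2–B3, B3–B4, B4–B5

Checking the three conditions: (i) the bags cover all of {a, b, c, d, e, f}; (ii) for each edge, some bag contains both endpoints; (iii) the bags containing any fixed vertex form a subtree. All hold, so the decomposition is valid with width 2 − 1 = 1.

Yes; width 1.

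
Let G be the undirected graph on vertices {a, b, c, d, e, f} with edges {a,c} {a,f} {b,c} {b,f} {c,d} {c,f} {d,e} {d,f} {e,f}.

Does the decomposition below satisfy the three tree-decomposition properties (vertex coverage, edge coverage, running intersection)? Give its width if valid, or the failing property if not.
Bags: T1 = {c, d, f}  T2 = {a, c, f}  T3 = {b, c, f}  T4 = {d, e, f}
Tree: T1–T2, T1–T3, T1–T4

Every vertex of G appears in some bag (union = {a, b, c, d, e, f}); every edge is covered by a bag; and for each vertex v the set of bags containing v is connected in the bag tree. The decomposition is therefore valid. The largest bag has 3 vertices, so the width is 2.

Yes; width 2.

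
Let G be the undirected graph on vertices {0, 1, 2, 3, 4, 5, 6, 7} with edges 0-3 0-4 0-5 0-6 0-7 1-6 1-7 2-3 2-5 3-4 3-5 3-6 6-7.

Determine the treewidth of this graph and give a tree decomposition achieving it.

Treewidth 2.
One optimal decomposition is:
Bags: B1 = {0, 6, 7}  B2 = {1, 6, 7}  B3 = {0, 3, 6}  B4 = {0, 3, 5}  B5 = {0, 3, 4}  B6 = {2, 3, 5}
Tree: B1–B2, B1–B3, B3–B4, B3–B5, B4–B6

Each bag holds 3 vertices, so the decomposition has width 2, which upper-bounds the treewidth. For the lower bound, the 3 vertices {0, 3, 4} are pairwise adjacent, and any tree decomposition puts a clique entirely inside one bag — forcing width ≥ 2. The upper and lower bounds meet at 2, so that is the treewidth.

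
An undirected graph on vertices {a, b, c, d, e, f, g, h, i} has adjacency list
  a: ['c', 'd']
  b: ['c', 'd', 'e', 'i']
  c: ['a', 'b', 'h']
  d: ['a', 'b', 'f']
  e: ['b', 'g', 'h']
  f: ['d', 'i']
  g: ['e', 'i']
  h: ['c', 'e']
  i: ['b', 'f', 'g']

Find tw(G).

3

A width-3 tree decomposition is:
Bags: B1 = {d, f, g, i}  B2 = {b, d, g, i}  B3 = {b, d, e, g}  B4 = {a, b, d, e}  B5 = {a, b, c, e}  B6 = {a, c, e, h}
Tree: B1–B2, B2–B3, B3–B4, B4–B5, B5–B6
Every bag has size at most 4, so the width is 4 − 1 = 3 and tw(G) ≤ 3. For the lower bound: the 4 vertex sets {f,g,i}, {d}, {b}, {a,c,e,h} are disjoint, each induces a connected subgraph, and every pair is joined by at least one edge of G. Contracting each set to a single vertex therefore yields K_{4} as a minor, and since treewidth is minor-monotone, tw(G) ≥ tw(K_{4}) = 3. The upper and lower bounds meet at 3, so that is the treewidth.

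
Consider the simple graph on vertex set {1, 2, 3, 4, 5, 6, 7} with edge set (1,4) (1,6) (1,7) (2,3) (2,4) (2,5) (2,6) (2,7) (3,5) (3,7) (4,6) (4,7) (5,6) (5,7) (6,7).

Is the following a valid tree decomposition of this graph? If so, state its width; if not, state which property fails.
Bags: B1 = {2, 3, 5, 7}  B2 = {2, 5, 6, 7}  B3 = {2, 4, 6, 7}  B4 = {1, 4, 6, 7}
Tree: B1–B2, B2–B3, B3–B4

Checking the three conditions: (i) the bags cover all of {1, 2, 3, 4, 5, 6, 7}; (ii) for each edge, some bag contains both endpoints; (iii) the bags containing any fixed vertex form a subtree. All hold, so the decomposition is valid with width 4 − 1 = 3.

Yes; width 3.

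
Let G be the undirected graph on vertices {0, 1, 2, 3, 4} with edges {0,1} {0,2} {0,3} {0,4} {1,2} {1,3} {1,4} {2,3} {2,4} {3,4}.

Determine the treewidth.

4

A width-4 tree decomposition is:
Bags: B1 = {0, 1, 2, 3, 4}
Tree: (single bag)
With just one bag of size 5, the width is 5 − 1 = 4, so tw(G) ≤ 4. For the lower bound, the 5 vertices {0, 1, 2, 3, 4} are pairwise adjacent, and any tree decomposition puts a clique entirely inside one bag — forcing width ≥ 4. Hence tw(G) = 4 exactly.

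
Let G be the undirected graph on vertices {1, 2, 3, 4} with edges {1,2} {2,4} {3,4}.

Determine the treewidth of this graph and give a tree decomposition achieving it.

Each bag holds 2 vertices, so the decomposition has width 1, which upper-bounds the treewidth. Since G has at least one edge (e.g. 1–2), it is not an edgeless graph, so tw(G) ≥ 1. Combining the bounds, tw(G) = 1.

Treewidth 1.
Bags: B1 = {1, 2}  B2 = {2, 4}  B3 = {3, 4}
Tree: B1–B2, B2–B3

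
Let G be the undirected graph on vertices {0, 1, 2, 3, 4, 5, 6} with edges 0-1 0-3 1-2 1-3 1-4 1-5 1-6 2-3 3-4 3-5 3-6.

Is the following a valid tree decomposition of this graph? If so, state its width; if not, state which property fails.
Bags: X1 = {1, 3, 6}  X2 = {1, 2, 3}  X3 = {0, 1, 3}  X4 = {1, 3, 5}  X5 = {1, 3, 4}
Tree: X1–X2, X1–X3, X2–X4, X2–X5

Yes; width 2.

Every vertex of G appears in some bag (union = {0, 1, 2, 3, 4, 5, 6}); every edge is covered by a bag; and for each vertex v the set of bags containing v is connected in the bag tree. The decomposition is therefore valid. The largest bag has 3 vertices, so the width is 2.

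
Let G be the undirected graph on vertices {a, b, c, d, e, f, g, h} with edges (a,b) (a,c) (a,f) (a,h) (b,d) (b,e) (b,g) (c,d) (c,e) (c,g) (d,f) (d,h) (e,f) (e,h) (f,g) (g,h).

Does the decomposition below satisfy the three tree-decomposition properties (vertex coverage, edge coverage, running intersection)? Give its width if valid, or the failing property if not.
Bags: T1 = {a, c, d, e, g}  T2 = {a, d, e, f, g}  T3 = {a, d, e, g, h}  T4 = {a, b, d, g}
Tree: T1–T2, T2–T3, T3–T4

No — edge (e,b) lies in no bag.

A tree decomposition must satisfy three properties: every vertex lies in some bag; for every edge, both endpoints lie together in some bag; and for every vertex, the bags containing it form a connected subtree. Here edge (e,b) lies in no bag, so the decomposition is invalid.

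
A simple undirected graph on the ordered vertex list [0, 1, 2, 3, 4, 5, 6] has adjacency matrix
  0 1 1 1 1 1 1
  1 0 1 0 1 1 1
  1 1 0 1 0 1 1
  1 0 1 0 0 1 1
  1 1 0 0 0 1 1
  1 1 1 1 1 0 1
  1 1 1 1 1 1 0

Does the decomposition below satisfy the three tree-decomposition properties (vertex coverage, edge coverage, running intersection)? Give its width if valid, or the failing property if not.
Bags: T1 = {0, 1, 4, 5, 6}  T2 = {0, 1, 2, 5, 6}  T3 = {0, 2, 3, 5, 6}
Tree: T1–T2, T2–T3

Checking the three conditions: (i) the bags cover all of {0, 1, 2, 3, 4, 5, 6}; (ii) for each edge, some bag contains both endpoints; (iii) the bags containing any fixed vertex form a subtree. All hold, so the decomposition is valid with width 5 − 1 = 4.

Yes; width 4.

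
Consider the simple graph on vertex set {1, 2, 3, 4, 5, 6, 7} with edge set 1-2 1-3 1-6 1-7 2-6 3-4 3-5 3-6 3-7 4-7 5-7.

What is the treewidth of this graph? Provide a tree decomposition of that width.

The largest bag has 3 vertices, giving width 2; this decomposition certifies tw(G) ≤ 2. Conversely, {1, 2, 6} is a clique of size 3, and the vertices of any clique must share a bag in every tree decomposition; so some bag has ≥ 3 vertices and tw(G) ≥ 2. Therefore the treewidth is 2.

Treewidth 2.
One such decomposition:
Bags: B1 = {1, 3, 7}  B2 = {1, 3, 6}  B3 = {1, 2, 6}  B4 = {3, 5, 7}  B5 = {3, 4, 7}
Tree: B1–B2, B2–B3, B1–B4, B1–B5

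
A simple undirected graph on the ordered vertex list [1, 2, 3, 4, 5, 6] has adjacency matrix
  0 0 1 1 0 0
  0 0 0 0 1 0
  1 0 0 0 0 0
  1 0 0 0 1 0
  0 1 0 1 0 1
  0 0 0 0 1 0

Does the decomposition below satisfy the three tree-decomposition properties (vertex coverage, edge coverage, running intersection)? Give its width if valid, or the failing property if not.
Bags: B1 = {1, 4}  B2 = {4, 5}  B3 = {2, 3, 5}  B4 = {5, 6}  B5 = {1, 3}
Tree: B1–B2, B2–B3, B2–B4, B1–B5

No — bags containing vertex 3 are not connected in the tree.

A tree decomposition must satisfy three properties: every vertex lies in some bag; for every edge, both endpoints lie together in some bag; and for every vertex, the bags containing it form a connected subtree. Here bags containing vertex 3 are not connected in the tree, so the decomposition is invalid.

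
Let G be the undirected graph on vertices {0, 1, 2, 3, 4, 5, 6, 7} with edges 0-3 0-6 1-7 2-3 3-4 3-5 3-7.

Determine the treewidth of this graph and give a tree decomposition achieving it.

The largest bag has 2 vertices, giving width 1; this decomposition certifies tw(G) ≤ 1. Any graph with an edge has treewidth ≥ 1, and G has the edge 0–6. Hence tw(G) = 1 exactly.

Treewidth 1.
Bags: B1 = {0, 6}  B2 = {0, 3}  B3 = {3, 5}  B4 = {3, 7}  B5 = {3, 4}  B6 = {1, 7}  B7 = {2, 3}
Tree: B1–B2, B2–B3, B3–B4, B4–B5, B4–B6, B5–B7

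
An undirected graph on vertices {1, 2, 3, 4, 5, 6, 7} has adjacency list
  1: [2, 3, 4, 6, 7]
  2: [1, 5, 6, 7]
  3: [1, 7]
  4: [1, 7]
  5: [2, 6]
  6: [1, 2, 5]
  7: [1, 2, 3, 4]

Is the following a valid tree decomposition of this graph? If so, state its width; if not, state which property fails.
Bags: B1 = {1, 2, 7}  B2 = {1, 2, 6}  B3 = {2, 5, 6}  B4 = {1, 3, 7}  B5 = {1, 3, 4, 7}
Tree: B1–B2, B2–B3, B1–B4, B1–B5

A tree decomposition must satisfy three properties: every vertex lies in some bag; for every edge, both endpoints lie together in some bag; and for every vertex, the bags containing it form a connected subtree. Here bags containing vertex 3 are not connected in the tree, so the decomposition is invalid.

No — bags containing vertex 3 are not connected in the tree.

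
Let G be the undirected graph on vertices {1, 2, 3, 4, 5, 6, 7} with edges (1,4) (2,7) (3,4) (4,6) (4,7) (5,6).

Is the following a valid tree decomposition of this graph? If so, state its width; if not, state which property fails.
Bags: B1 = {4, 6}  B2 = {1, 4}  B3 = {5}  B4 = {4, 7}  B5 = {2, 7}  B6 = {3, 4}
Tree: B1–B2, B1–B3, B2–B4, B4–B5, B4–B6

No — edge (6,5) lies in no bag.

A tree decomposition must satisfy three properties: every vertex lies in some bag; for every edge, both endpoints lie together in some bag; and for every vertex, the bags containing it form a connected subtree. Here edge (6,5) lies in no bag, so the decomposition is invalid.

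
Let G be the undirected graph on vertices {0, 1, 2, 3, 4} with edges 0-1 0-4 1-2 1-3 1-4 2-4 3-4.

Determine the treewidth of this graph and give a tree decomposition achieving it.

Treewidth 2.
Bags: B1 = {0, 1, 4}  B2 = {1, 3, 4}  B3 = {1, 2, 4}
Tree: B1–B2, B2–B3

The largest bag has 3 vertices, giving width 2; this decomposition certifies tw(G) ≤ 2. Conversely, {0, 1, 4} is a clique of size 3, and the vertices of any clique must share a bag in every tree decomposition; so some bag has ≥ 3 vertices and tw(G) ≥ 2. Hence tw(G) = 2 exactly.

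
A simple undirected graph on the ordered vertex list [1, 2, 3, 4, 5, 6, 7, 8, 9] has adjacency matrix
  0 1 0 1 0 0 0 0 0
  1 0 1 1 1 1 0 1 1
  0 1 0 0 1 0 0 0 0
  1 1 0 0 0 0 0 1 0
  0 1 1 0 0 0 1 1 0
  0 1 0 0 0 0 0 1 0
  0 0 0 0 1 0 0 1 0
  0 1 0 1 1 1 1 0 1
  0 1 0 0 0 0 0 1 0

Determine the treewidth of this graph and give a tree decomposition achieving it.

Every bag has size at most 3, so the width is 3 − 1 = 2 and tw(G) ≤ 2. On the other hand G contains the 3-clique {2, 8, 9}. A clique must lie in a single bag of any decomposition, so no decomposition can have width below 2. Hence tw(G) = 2 exactly.

Treewidth 2.
Bags: B1 = {2, 5, 8}  B2 = {2, 6, 8}  B3 = {5, 7, 8}  B4 = {2, 8, 9}  B5 = {2, 3, 5}  B6 = {2, 4, 8}  B7 = {1, 2, 4}
Tree: B1–B2, B1–B3, B2–B4, B1–B5, B2–B6, B6–B7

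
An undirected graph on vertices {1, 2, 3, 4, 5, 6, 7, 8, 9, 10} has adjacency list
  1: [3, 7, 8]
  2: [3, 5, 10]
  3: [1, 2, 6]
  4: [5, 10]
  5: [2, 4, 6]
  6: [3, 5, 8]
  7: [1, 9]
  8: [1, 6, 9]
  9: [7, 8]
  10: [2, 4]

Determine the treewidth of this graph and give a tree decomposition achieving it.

The largest bag has 3 vertices, giving width 2; this decomposition certifies tw(G) ≤ 2. For the lower bound, G contains the cycle 7–9–8–1–7, so G is not a forest; only forests have treewidth ≤ 1, hence tw(G) ≥ 2. Hence tw(G) = 2 exactly.

Treewidth 2.
One such decomposition:
Bags: B1 = {1, 7, 9}  B2 = {1, 8, 9}  B3 = {1, 3, 8}  B4 = {3, 6, 8}  B5 = {2, 3, 6}  B6 = {2, 5, 6}  B7 = {2, 5, 10}  B8 = {4, 5, 10}
Tree: B1–B2, B2–B3, B3–B4, B4–B5, B5–B6, B6–B7, B7–B8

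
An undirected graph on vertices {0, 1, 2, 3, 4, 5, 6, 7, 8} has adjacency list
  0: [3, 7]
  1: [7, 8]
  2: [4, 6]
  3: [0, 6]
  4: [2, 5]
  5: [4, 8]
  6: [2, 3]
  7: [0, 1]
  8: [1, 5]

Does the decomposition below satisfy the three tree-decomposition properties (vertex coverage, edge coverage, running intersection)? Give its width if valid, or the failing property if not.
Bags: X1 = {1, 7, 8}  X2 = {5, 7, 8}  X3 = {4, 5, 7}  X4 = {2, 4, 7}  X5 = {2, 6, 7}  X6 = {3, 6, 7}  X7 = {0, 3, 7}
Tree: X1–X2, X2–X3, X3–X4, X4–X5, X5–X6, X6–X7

Every vertex of G appears in some bag (union = {0, 1, 2, 3, 4, 5, 6, 7, 8}); every edge is covered by a bag; and for each vertex v the set of bags containing v is connected in the bag tree. The decomposition is therefore valid. The largest bag has 3 vertices, so the width is 2.

Yes; width 2.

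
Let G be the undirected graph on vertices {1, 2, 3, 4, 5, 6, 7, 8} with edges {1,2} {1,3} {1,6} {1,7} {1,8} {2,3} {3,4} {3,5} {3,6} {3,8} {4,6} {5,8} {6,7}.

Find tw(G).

2

A width-2 tree decomposition is:
Bags: B1 = {1, 6, 7}  B2 = {1, 3, 6}  B3 = {1, 3, 8}  B4 = {3, 5, 8}  B5 = {3, 4, 6}  B6 = {1, 2, 3}
Tree: B1–B2, B2–B3, B3–B4, B2–B5, B2–B6
The largest bag has 3 vertices, giving width 2; this decomposition certifies tw(G) ≤ 2. On the other hand G contains the 3-clique {1, 3, 8}. A clique must lie in a single bag of any decomposition, so no decomposition can have width below 2. Combining the bounds, tw(G) = 2.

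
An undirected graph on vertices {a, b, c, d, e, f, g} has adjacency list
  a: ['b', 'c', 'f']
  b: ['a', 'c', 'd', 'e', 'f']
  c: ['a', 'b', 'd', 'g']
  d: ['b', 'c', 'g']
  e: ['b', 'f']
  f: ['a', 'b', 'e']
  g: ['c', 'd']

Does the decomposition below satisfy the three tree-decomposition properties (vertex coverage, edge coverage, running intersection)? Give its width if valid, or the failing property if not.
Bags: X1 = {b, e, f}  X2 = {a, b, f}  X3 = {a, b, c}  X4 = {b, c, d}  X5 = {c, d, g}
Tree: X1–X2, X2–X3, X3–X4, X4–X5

Every vertex of G appears in some bag (union = {a, b, c, d, e, f, g}); every edge is covered by a bag; and for each vertex v the set of bags containing v is connected in the bag tree. The decomposition is therefore valid. The largest bag has 3 vertices, so the width is 2.

Yes; width 2.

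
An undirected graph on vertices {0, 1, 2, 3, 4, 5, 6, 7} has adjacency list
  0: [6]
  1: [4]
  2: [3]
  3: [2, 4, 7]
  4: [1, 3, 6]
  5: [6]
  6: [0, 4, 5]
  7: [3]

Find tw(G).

1

A width-1 tree decomposition is:
Bags: B1 = {3, 7}  B2 = {2, 3}  B3 = {3, 4}  B4 = {1, 4}  B5 = {4, 6}  B6 = {5, 6}  B7 = {0, 6}
Tree: B1–B2, B1–B3, B3–B4, B4–B5, B5–B6, B5–B7
Every bag has size at most 2, so the width is 2 − 1 = 1 and tw(G) ≤ 1. G has an edge, so its treewidth is at least 1. Combining the bounds, tw(G) = 1.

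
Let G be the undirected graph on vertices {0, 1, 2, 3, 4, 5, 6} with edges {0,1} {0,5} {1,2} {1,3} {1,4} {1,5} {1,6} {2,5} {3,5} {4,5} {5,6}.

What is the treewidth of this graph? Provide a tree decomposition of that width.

Every bag has size at most 3, so the width is 3 − 1 = 2 and tw(G) ≤ 2. For the lower bound, the 3 vertices {0, 1, 5} are pairwise adjacent, and any tree decomposition puts a clique entirely inside one bag — forcing width ≥ 2. The upper and lower bounds meet at 2, so that is the treewidth.

Treewidth 2.
One such decomposition:
Bags: B1 = {1, 5, 6}  B2 = {1, 2, 5}  B3 = {0, 1, 5}  B4 = {1, 3, 5}  B5 = {1, 4, 5}
Tree: B1–B2, B1–B3, B3–B4, B3–B5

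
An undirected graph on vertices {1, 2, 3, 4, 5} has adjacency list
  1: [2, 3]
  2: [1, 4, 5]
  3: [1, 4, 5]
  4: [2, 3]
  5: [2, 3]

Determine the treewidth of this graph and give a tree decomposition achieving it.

Treewidth 2.
Bags: B1 = {2, 3, 5}  B2 = {2, 3, 4}  B3 = {1, 2, 3}
Tree: B1–B2, B2–B3

The largest bag has 3 vertices, giving width 2; this decomposition certifies tw(G) ≤ 2. Since 3–5–2–4–3 is a cycle in G, G is not acyclic. Forests are exactly the graphs of treewidth ≤ 1, so tw(G) ≥ 2. The upper and lower bounds meet at 2, so that is the treewidth.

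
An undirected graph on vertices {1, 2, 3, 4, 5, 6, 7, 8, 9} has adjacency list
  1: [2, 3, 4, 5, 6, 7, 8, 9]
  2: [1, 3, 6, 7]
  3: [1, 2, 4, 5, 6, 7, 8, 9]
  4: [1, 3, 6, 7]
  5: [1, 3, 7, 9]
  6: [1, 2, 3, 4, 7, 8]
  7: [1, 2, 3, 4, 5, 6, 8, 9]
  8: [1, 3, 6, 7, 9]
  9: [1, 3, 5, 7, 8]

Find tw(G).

A width-4 tree decomposition is:
Bags: B1 = {1, 3, 5, 7, 9}  B2 = {1, 3, 7, 8, 9}  B3 = {1, 3, 6, 7, 8}  B4 = {1, 2, 3, 6, 7}  B5 = {1, 3, 4, 6, 7}
Tree: B1–B2, B2–B3, B3–B4, B4–B5
Every bag has size at most 5, so the width is 5 − 1 = 4 and tw(G) ≤ 4. On the other hand G contains the 5-clique {1, 3, 7, 8, 9}. A clique must lie in a single bag of any decomposition, so no decomposition can have width below 4. The upper and lower bounds meet at 4, so that is the treewidth.

4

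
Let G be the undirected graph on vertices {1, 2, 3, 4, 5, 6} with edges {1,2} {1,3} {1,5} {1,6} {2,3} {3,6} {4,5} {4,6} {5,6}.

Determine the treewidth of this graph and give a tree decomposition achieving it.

Every bag has size at most 3, so the width is 3 − 1 = 2 and tw(G) ≤ 2. Conversely, {1, 2, 3} is a clique of size 3, and the vertices of any clique must share a bag in every tree decomposition; so some bag has ≥ 3 vertices and tw(G) ≥ 2. The upper and lower bounds meet at 2, so that is the treewidth.

Treewidth 2.
Bags: B1 = {1, 3, 6}  B2 = {1, 5, 6}  B3 = {1, 2, 3}  B4 = {4, 5, 6}
Tree: B1–B2, B1–B3, B2–B4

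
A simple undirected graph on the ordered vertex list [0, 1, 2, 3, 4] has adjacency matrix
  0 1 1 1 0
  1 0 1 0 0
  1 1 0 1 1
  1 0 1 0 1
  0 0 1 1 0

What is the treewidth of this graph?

2

A width-2 tree decomposition is:
Bags: B1 = {2, 3, 4}  B2 = {0, 2, 3}  B3 = {0, 1, 2}
Tree: B1–B2, B2–B3
Every bag has size at most 3, so the width is 3 − 1 = 2 and tw(G) ≤ 2. For the lower bound, the 3 vertices {0, 1, 2} are pairwise adjacent, and any tree decomposition puts a clique entirely inside one bag — forcing width ≥ 2. Therefore the treewidth is 2.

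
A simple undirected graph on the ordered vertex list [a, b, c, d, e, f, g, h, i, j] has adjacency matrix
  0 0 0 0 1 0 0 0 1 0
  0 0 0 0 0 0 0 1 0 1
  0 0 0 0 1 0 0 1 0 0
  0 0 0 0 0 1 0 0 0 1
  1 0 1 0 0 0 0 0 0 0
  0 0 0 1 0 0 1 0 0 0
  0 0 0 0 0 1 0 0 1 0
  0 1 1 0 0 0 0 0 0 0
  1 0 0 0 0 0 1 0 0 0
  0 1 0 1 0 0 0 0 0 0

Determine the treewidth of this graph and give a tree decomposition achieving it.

The largest bag has 3 vertices, giving width 2; this decomposition certifies tw(G) ≤ 2. Since j–b–h–c–e–a–i–g–f–d–j is a cycle in G, G is not acyclic. Forests are exactly the graphs of treewidth ≤ 1, so tw(G) ≥ 2. Therefore the treewidth is 2.

Treewidth 2.
One such decomposition:
Bags: B1 = {b, h, j}  B2 = {c, h, j}  B3 = {c, e, j}  B4 = {a, e, j}  B5 = {a, i, j}  B6 = {g, i, j}  B7 = {f, g, j}  B8 = {d, f, j}
Tree: B1–B2, B2–B3, B3–B4, B4–B5, B5–B6, B6–B7, B7–B8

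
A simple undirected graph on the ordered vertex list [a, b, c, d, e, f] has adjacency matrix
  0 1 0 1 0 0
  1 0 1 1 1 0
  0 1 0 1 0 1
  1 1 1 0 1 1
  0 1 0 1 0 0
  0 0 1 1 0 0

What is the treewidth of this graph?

A width-2 tree decomposition is:
Bags: B1 = {c, d, f}  B2 = {b, c, d}  B3 = {a, b, d}  B4 = {b, d, e}
Tree: B1–B2, B2–B3, B3–B4
The largest bag has 3 vertices, giving width 2; this decomposition certifies tw(G) ≤ 2. On the other hand G contains the 3-clique {c, d, f}. A clique must lie in a single bag of any decomposition, so no decomposition can have width below 2. Therefore the treewidth is 2.

2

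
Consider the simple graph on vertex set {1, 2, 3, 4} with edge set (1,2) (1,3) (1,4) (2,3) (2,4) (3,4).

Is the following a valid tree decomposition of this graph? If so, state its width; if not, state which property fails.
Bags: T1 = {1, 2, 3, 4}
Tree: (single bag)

Yes; width 3.

Every vertex of G appears in some bag (union = {1, 2, 3, 4}); every edge is covered by a bag; and for each vertex v the set of bags containing v is connected in the bag tree. The decomposition is therefore valid. The largest bag has 4 vertices, so the width is 3.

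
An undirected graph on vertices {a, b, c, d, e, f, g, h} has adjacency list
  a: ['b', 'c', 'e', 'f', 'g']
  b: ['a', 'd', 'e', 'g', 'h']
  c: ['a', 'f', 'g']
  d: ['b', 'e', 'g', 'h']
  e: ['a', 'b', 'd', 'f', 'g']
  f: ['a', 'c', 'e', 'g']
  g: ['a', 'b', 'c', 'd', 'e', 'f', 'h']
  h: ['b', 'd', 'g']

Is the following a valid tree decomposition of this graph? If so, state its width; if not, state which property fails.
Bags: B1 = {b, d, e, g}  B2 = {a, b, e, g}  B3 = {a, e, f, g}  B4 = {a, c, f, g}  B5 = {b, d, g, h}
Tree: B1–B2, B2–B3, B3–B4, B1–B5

Yes; width 3.

Vertex coverage: the bags together contain {a, b, c, d, e, f, g, h}, the full vertex set. Edge coverage: each edge of G has both endpoints in at least one bag. Running intersection: for every vertex, the bags containing it form a connected subtree. All three properties hold, so this is a valid tree decomposition of width max|bag| − 1 = 3, and hence tw(G) ≤ 3.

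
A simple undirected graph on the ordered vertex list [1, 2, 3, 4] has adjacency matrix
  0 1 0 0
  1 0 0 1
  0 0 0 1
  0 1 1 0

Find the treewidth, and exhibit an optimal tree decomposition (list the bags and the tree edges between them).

The largest bag has 2 vertices, giving width 1; this decomposition certifies tw(G) ≤ 1. G has an edge, so its treewidth is at least 1. Combining the bounds, tw(G) = 1.

Treewidth 1.
One optimal decomposition is:
Bags: B1 = {3, 4}  B2 = {2, 4}  B3 = {1, 2}
Tree: B1–B2, B2–B3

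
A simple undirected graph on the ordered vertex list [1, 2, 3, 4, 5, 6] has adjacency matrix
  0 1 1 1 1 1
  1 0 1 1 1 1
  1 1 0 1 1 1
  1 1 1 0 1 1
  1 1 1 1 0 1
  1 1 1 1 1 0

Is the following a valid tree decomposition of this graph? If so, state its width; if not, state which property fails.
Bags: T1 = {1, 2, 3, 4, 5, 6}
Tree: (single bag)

Yes; width 5.

Checking the three conditions: (i) the bags cover all of {1, 2, 3, 4, 5, 6}; (ii) for each edge, some bag contains both endpoints; (iii) the bags containing any fixed vertex form a subtree. All hold, so the decomposition is valid with width 6 − 1 = 5.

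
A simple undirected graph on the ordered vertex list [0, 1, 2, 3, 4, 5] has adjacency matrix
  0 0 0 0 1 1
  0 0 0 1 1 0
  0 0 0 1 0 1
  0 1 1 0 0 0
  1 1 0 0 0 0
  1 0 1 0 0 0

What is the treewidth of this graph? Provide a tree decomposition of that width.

Every bag has size at most 3, so the width is 3 − 1 = 2 and tw(G) ≤ 2. Since 3–1–4–0–5–2–3 is a cycle in G, G is not acyclic. Forests are exactly the graphs of treewidth ≤ 1, so tw(G) ≥ 2. Combining the bounds, tw(G) = 2.

Treewidth 2.
Bags: B1 = {1, 3, 4}  B2 = {0, 3, 4}  B3 = {0, 3, 5}  B4 = {2, 3, 5}
Tree: B1–B2, B2–B3, B3–B4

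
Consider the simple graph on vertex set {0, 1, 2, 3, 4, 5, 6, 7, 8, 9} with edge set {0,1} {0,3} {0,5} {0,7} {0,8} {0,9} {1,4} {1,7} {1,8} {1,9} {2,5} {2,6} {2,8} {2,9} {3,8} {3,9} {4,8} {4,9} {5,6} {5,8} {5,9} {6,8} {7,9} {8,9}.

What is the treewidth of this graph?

A width-3 tree decomposition is:
Bags: B1 = {0, 1, 8, 9}  B2 = {0, 3, 8, 9}  B3 = {0, 5, 8, 9}  B4 = {0, 1, 7, 9}  B5 = {1, 4, 8, 9}  B6 = {2, 5, 8, 9}  B7 = {2, 5, 6, 8}
Tree: B1–B2, B1–B3, B1–B4, B1–B5, B3–B6, B6–B7
The largest bag has 4 vertices, giving width 3; this decomposition certifies tw(G) ≤ 3. Conversely, {0, 1, 8, 9} is a clique of size 4, and the vertices of any clique must share a bag in every tree decomposition; so some bag has ≥ 4 vertices and tw(G) ≥ 3. The upper and lower bounds meet at 3, so that is the treewidth.

3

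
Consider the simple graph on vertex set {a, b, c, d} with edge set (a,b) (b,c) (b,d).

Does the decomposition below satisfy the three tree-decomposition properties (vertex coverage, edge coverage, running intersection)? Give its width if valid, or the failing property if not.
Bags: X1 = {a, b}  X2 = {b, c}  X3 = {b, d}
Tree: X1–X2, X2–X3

Vertex coverage: the bags together contain {a, b, c, d}, the full vertex set. Edge coverage: each edge of G has both endpoints in at least one bag. Running intersection: for every vertex, the bags containing it form a connected subtree. All three properties hold, so this is a valid tree decomposition of width max|bag| − 1 = 1, and hence tw(G) ≤ 1.

Yes; width 1.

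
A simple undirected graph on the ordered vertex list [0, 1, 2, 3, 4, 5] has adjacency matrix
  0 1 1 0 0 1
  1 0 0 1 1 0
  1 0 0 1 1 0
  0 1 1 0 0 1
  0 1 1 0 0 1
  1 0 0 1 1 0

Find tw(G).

A width-3 tree decomposition is:
Bags: B1 = {0, 1, 3, 4}  B2 = {0, 2, 3, 4}  B3 = {0, 3, 4, 5}
Tree: B1–B2, B2–B3
Each bag holds 4 vertices, so the decomposition has width 3, which upper-bounds the treewidth. For the lower bound: the 4 vertex sets {0,1}, {2,3}, {4}, {5} are disjoint, each induces a connected subgraph, and every pair is joined by at least one edge of G. Contracting each set to a single vertex therefore yields K_{4} as a minor, and since treewidth is minor-monotone, tw(G) ≥ tw(K_{4}) = 3. Therefore the treewidth is 3.

3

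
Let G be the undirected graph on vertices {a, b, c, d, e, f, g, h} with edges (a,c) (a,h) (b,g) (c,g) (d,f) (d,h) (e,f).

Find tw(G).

A width-1 tree decomposition is:
Bags: B1 = {b, g}  B2 = {c, g}  B3 = {a, c}  B4 = {a, h}  B5 = {d, h}  B6 = {d, f}  B7 = {e, f}
Tree: B1–B2, B2–B3, B3–B4, B4–B5, B5–B6, B6–B7
The largest bag has 2 vertices, giving width 1; this decomposition certifies tw(G) ≤ 1. G has an edge, so its treewidth is at least 1. Hence tw(G) = 1 exactly.

1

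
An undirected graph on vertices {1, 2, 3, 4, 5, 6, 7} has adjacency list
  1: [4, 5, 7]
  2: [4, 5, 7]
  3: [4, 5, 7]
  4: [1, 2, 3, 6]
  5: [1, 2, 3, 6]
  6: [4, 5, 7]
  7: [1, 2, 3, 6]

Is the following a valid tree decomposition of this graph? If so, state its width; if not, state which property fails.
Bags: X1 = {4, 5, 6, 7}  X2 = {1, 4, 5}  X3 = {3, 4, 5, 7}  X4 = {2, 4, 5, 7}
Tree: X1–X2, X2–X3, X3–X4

No — edge (7,1) lies in no bag.

A tree decomposition must satisfy three properties: every vertex lies in some bag; for every edge, both endpoints lie together in some bag; and for every vertex, the bags containing it form a connected subtree. Here edge (7,1) lies in no bag, so the decomposition is invalid.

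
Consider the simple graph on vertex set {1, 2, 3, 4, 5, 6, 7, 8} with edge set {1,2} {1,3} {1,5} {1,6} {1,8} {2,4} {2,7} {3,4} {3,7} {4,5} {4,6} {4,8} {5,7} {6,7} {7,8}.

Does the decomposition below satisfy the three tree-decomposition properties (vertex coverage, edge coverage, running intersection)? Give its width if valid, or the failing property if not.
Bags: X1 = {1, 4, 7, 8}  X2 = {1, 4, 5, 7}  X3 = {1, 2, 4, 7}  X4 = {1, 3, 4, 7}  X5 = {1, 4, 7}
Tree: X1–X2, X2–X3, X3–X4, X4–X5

No — vertex 6 appears in no bag.

A tree decomposition must satisfy three properties: every vertex lies in some bag; for every edge, both endpoints lie together in some bag; and for every vertex, the bags containing it form a connected subtree. Here vertex 6 appears in no bag, so the decomposition is invalid.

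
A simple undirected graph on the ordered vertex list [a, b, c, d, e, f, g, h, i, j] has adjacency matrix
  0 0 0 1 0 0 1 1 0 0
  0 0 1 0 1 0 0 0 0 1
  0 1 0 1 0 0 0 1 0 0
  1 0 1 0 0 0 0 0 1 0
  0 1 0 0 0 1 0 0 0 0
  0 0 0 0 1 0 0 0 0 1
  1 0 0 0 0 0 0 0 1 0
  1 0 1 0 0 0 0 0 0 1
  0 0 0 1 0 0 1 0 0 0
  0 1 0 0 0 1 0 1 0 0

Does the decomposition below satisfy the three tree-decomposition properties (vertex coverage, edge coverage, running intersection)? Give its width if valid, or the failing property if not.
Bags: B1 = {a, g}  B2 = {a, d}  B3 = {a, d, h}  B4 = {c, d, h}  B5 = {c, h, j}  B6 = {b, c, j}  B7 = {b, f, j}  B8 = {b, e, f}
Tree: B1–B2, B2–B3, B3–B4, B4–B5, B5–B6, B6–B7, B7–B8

A tree decomposition must satisfy three properties: every vertex lies in some bag; for every edge, both endpoints lie together in some bag; and for every vertex, the bags containing it form a connected subtree. Here vertex i appears in no bag, so the decomposition is invalid.

No — vertex i appears in no bag.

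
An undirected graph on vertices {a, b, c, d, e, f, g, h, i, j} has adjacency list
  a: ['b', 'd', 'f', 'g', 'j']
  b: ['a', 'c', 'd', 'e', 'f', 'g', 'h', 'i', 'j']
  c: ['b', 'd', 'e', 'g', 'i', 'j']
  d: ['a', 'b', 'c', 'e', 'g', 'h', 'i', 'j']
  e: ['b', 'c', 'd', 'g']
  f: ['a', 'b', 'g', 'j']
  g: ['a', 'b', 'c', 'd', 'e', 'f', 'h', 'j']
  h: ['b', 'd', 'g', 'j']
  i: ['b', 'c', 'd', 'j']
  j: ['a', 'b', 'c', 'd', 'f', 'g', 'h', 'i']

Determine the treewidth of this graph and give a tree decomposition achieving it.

Treewidth 4.
One such decomposition:
Bags: B1 = {a, b, d, g, j}  B2 = {b, c, d, g, j}  B3 = {b, d, g, h, j}  B4 = {b, c, d, i, j}  B5 = {b, c, d, e, g}  B6 = {a, b, f, g, j}
Tree: B1–B2, B1–B3, B2–B4, B2–B5, B1–B6

Each bag holds 5 vertices, so the decomposition has width 4, which upper-bounds the treewidth. Conversely, {b, d, g, h, j} is a clique of size 5, and the vertices of any clique must share a bag in every tree decomposition; so some bag has ≥ 5 vertices and tw(G) ≥ 4. Therefore the treewidth is 4.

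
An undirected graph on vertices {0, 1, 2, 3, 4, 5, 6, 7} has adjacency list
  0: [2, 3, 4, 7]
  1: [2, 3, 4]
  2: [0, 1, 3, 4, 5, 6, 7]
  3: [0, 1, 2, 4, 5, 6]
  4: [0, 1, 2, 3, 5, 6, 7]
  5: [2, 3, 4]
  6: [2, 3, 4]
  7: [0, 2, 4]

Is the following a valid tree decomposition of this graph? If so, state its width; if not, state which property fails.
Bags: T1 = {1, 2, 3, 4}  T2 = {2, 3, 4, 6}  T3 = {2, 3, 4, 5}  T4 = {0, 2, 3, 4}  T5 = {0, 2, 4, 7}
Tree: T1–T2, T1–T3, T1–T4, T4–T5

Vertex coverage: the bags together contain {0, 1, 2, 3, 4, 5, 6, 7}, the full vertex set. Edge coverage: each edge of G has both endpoints in at least one bag. Running intersection: for every vertex, the bags containing it form a connected subtree. All three properties hold, so this is a valid tree decomposition of width max|bag| − 1 = 3, and hence tw(G) ≤ 3.

Yes; width 3.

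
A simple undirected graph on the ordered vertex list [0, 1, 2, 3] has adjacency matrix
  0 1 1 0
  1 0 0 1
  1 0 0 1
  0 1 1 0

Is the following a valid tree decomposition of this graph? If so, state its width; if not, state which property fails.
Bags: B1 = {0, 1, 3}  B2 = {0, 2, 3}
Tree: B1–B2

Yes; width 2.

Checking the three conditions: (i) the bags cover all of {0, 1, 2, 3}; (ii) for each edge, some bag contains both endpoints; (iii) the bags containing any fixed vertex form a subtree. All hold, so the decomposition is valid with width 3 − 1 = 2.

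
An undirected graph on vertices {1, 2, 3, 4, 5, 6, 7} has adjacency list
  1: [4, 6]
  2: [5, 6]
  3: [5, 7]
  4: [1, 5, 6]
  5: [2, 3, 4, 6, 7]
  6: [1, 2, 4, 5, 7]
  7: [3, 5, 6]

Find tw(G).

A width-2 tree decomposition is:
Bags: B1 = {5, 6, 7}  B2 = {4, 5, 6}  B3 = {3, 5, 7}  B4 = {1, 4, 6}  B5 = {2, 5, 6}
Tree: B1–B2, B1–B3, B2–B4, B1–B5
Each bag holds 3 vertices, so the decomposition has width 2, which upper-bounds the treewidth. On the other hand G contains the 3-clique {1, 4, 6}. A clique must lie in a single bag of any decomposition, so no decomposition can have width below 2. The upper and lower bounds meet at 2, so that is the treewidth.

2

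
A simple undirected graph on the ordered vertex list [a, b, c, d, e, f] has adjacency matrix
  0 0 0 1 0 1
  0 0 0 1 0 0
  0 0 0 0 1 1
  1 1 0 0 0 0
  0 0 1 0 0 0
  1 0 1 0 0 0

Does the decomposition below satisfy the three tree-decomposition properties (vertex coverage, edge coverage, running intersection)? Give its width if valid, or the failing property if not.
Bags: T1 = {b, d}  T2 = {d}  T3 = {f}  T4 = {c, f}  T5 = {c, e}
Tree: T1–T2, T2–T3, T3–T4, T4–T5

No — vertex a appears in no bag.

A tree decomposition must satisfy three properties: every vertex lies in some bag; for every edge, both endpoints lie together in some bag; and for every vertex, the bags containing it form a connected subtree. Here vertex a appears in no bag, so the decomposition is invalid.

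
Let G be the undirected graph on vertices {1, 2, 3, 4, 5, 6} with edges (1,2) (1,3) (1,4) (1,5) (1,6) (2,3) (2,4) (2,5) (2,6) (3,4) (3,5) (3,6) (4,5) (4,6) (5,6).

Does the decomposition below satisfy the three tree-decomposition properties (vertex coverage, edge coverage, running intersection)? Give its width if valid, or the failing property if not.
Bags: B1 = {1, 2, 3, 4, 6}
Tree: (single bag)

No — vertex 5 appears in no bag.

A tree decomposition must satisfy three properties: every vertex lies in some bag; for every edge, both endpoints lie together in some bag; and for every vertex, the bags containing it form a connected subtree. Here vertex 5 appears in no bag, so the decomposition is invalid.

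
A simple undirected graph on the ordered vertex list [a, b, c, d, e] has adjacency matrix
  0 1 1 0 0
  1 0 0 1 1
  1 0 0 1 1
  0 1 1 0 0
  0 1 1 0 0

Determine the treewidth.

2

A width-2 tree decomposition is:
Bags: B1 = {b, c, e}  B2 = {a, b, c}  B3 = {b, c, d}
Tree: B1–B2, B2–B3
The largest bag has 3 vertices, giving width 2; this decomposition certifies tw(G) ≤ 2. For the lower bound, G contains the cycle e–b–a–c–e, so G is not a forest; only forests have treewidth ≤ 1, hence tw(G) ≥ 2. Therefore the treewidth is 2.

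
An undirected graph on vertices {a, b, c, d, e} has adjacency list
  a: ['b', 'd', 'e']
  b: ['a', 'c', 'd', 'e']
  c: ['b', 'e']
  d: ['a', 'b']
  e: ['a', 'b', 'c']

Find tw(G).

2

A width-2 tree decomposition is:
Bags: B1 = {a, b, e}  B2 = {b, c, e}  B3 = {a, b, d}
Tree: B1–B2, B1–B3
Each bag holds 3 vertices, so the decomposition has width 2, which upper-bounds the treewidth. On the other hand G contains the 3-clique {a, b, d}. A clique must lie in a single bag of any decomposition, so no decomposition can have width below 2. Therefore the treewidth is 2.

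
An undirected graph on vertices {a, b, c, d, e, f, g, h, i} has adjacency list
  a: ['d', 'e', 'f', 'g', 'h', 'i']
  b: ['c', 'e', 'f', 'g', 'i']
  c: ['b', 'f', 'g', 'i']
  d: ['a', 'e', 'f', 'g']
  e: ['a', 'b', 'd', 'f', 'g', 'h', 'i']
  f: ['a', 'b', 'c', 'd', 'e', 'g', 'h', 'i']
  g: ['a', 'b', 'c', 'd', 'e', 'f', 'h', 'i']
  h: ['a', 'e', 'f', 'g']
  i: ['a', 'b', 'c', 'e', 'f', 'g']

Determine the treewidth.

A width-4 tree decomposition is:
Bags: B1 = {a, e, f, g, i}  B2 = {b, e, f, g, i}  B3 = {a, e, f, g, h}  B4 = {a, d, e, f, g}  B5 = {b, c, f, g, i}
Tree: B1–B2, B1–B3, B3–B4, B2–B5
Every bag has size at most 5, so the width is 5 − 1 = 4 and tw(G) ≤ 4. For the lower bound, the 5 vertices {a, d, e, f, g} are pairwise adjacent, and any tree decomposition puts a clique entirely inside one bag — forcing width ≥ 4. Combining the bounds, tw(G) = 4.

4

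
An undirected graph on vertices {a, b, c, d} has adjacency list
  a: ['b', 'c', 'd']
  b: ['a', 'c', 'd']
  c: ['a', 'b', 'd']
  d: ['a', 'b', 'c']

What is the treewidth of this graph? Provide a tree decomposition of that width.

Treewidth 3.
One such decomposition:
Bags: B1 = {a, b, c, d}
Tree: (single bag)

With just one bag of size 4, the width is 4 − 1 = 3, so tw(G) ≤ 3. For the lower bound, the 4 vertices {a, b, c, d} are pairwise adjacent, and any tree decomposition puts a clique entirely inside one bag — forcing width ≥ 3. The upper and lower bounds meet at 3, so that is the treewidth.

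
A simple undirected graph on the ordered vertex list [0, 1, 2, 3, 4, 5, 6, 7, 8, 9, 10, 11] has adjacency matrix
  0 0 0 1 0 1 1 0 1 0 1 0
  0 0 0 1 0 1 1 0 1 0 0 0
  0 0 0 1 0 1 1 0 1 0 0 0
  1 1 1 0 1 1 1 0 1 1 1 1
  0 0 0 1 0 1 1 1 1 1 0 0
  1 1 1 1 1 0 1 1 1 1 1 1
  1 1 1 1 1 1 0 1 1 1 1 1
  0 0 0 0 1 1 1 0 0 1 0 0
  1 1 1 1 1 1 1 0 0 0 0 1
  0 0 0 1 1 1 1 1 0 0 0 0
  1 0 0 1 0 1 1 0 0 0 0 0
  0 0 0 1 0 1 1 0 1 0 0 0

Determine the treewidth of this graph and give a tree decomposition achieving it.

Treewidth 4.
One such decomposition:
Bags: B1 = {3, 4, 5, 6, 8}  B2 = {0, 3, 5, 6, 8}  B3 = {1, 3, 5, 6, 8}  B4 = {3, 4, 5, 6, 9}  B5 = {2, 3, 5, 6, 8}  B6 = {0, 3, 5, 6, 10}  B7 = {4, 5, 6, 7, 9}  B8 = {3, 5, 6, 8, 11}
Tree: B1–B2, B2–B3, B1–B4, B1–B5, B2–B6, B4–B7, B1–B8

Each bag holds 5 vertices, so the decomposition has width 4, which upper-bounds the treewidth. On the other hand G contains the 5-clique {0, 3, 5, 6, 8}. A clique must lie in a single bag of any decomposition, so no decomposition can have width below 4. Hence tw(G) = 4 exactly.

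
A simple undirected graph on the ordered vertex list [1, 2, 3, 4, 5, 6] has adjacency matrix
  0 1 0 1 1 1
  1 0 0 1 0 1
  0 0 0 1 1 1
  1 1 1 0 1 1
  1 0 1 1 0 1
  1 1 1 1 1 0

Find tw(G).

A width-3 tree decomposition is:
Bags: B1 = {1, 2, 4, 6}  B2 = {1, 4, 5, 6}  B3 = {3, 4, 5, 6}
Tree: B1–B2, B2–B3
Every bag has size at most 4, so the width is 4 − 1 = 3 and tw(G) ≤ 3. For the lower bound, the 4 vertices {1, 2, 4, 6} are pairwise adjacent, and any tree decomposition puts a clique entirely inside one bag — forcing width ≥ 3. Hence tw(G) = 3 exactly.

3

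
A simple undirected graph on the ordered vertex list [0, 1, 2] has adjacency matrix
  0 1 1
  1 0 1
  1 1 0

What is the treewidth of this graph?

A width-2 tree decomposition is:
Bags: B1 = {0, 1, 2}
Tree: (single bag)
A single bag containing all 3 vertices is trivially a valid decomposition of width 2. On the other hand G contains the 3-clique {0, 1, 2}. A clique must lie in a single bag of any decomposition, so no decomposition can have width below 2. Combining the bounds, tw(G) = 2.

2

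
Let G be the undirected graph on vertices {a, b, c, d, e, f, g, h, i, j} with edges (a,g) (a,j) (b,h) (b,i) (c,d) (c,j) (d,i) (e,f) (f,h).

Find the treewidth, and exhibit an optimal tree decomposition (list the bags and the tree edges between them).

Treewidth 1.
One optimal decomposition is:
Bags: B1 = {a, g}  B2 = {a, j}  B3 = {c, j}  B4 = {c, d}  B5 = {d, i}  B6 = {b, i}  B7 = {b, h}  B8 = {f, h}  B9 = {e, f}
Tree: B1–B2, B2–B3, B3–B4, B4–B5, B5–B6, B6–B7, B7–B8, B8–B9

The largest bag has 2 vertices, giving width 1; this decomposition certifies tw(G) ≤ 1. G has an edge, so its treewidth is at least 1. Therefore the treewidth is 1.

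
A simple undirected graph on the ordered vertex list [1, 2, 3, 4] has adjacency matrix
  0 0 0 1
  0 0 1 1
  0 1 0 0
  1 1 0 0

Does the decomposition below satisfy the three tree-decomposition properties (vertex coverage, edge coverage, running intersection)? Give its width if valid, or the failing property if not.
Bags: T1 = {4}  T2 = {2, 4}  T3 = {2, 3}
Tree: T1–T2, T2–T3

No — vertex 1 appears in no bag.

A tree decomposition must satisfy three properties: every vertex lies in some bag; for every edge, both endpoints lie together in some bag; and for every vertex, the bags containing it form a connected subtree. Here vertex 1 appears in no bag, so the decomposition is invalid.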